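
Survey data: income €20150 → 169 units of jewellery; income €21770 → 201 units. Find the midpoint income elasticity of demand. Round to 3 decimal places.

ΔQ = 201 − 169 = 32; midpoint Q̄ = (169 + 201)/2 = 185.
ΔI = 21770 − 20150 = 1620; midpoint Ī = (20150 + 21770)/2 = 20960.
η = (ΔQ/Q̄) ÷ (ΔI/Ī) = (32/185) ÷ (1620/20960) = 2.238.

2.238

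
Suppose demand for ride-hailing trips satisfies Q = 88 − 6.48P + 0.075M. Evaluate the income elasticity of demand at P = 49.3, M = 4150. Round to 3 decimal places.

3.901

At P = 49.3, M = 4150: Q = 79.786.
Holding P constant, ∂Q/∂M = 0.075.
η_M = (∂Q/∂M)·(M/Q) = 0.075 × (4150/79.786) = 3.901.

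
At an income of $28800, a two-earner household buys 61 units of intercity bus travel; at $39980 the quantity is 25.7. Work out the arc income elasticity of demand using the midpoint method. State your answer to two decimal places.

-2.50

ΔQ = 25.7 − 61 = -35.3; midpoint Q̄ = (61 + 25.7)/2 = 43.35.
ΔI = 39980 − 28800 = 11180; midpoint Ī = (28800 + 39980)/2 = 34390.
η = (ΔQ/Q̄) ÷ (ΔI/Ī) = (-35.3/43.35) ÷ (11180/34390) = -2.50.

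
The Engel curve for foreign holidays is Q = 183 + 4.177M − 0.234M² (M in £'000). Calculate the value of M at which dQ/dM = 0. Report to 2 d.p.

8.93

dQ/dM = 4.177 − 0.468M.
The good is inferior where dQ/dM < 0. Setting dQ/dM = 0 gives M = 4.177 / 0.468 = 8.93.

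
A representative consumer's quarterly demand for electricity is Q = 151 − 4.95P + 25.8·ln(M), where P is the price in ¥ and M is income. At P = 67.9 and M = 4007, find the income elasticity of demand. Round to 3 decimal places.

0.892

At P = 67.9, M = 4007: Q = 28.927.
Holding P constant, ∂Q/∂M = 25.8/M = 0.00643873.
η_M = (∂Q/∂M)·(M/Q) = 0.00643873 × (4007/28.927) = 0.892.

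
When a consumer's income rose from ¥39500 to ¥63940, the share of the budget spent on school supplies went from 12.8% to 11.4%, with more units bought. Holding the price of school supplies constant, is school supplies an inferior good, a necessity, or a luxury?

necessity

Quantity rises but the budget share falls as income rises, so 0 < η < 1.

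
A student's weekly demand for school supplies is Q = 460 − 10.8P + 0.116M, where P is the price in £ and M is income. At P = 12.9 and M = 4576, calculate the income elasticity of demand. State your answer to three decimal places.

At P = 12.9, M = 4576: Q = 851.496.
Holding P constant, ∂Q/∂M = 0.116.
η_M = (∂Q/∂M)·(M/Q) = 0.116 × (4576/851.496) = 0.623.

0.623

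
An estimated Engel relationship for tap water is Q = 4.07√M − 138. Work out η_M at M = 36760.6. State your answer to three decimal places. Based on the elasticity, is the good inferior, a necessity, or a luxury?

0.607 (necessity)

At M = 36760.6: Q = 642.343.
dQ/dM = 4.07/(2√M) = 0.0106139 at this income.
η = (dQ/dM)·(M/Q) = 0.0106139 × (36760.6/642.343) = 0.607.
Since 0 < η < 1, the good is a necessity.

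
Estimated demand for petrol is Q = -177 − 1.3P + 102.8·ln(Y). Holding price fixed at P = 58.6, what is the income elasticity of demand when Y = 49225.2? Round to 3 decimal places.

At P = 58.6, Y = 49225.2: Q = 857.488.
Holding P constant, ∂Q/∂Y = 102.8/Y = 0.00208836.
η_Y = (∂Q/∂Y)·(Y/Q) = 0.00208836 × (49225.2/857.488) = 0.120.

0.120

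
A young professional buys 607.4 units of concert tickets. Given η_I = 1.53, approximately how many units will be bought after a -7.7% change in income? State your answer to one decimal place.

%ΔQ ≈ η × %ΔI = 1.53 × (-7.7%) = -11.781%.
New Q ≈ 607.4 × (1 − 0.11781) = 535.8.

535.8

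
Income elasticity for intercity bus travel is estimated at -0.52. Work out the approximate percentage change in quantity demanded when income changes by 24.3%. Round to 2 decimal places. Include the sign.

%ΔQ ≈ η × %ΔI = -0.52 × 24.3% = -12.64%.

-12.64%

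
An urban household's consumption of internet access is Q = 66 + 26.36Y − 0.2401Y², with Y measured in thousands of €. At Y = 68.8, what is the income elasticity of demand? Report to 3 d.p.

-0.618

At Y = 68.8: Q = 743.0691.
dQ/dY = 26.36 − 0.4802Y = -6.67776.
η = (dQ/dY)·(Y/Q) = -6.67776 × (68.8/743.0691) = -0.618.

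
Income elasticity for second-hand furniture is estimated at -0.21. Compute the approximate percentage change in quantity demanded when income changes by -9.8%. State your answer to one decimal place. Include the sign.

2.1%

%ΔQ ≈ η × %ΔI = -0.21 × (-9.8%) = 2.1%.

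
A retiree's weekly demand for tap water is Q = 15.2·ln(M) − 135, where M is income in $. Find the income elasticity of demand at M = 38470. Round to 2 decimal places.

At M = 38470: Q = 25.476.
dQ/dM = 15.2/M = 0.000395113 at this income.
η = (dQ/dM)·(M/Q) = 0.000395113 × (38470/25.476) = 0.60.

0.60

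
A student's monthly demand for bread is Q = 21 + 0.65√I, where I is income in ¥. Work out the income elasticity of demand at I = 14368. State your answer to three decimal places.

At I = 14368: Q = 98.913.
dQ/dI = 0.65/(2√I) = 0.00271135 at this income.
η = (dQ/dI)·(I/Q) = 0.00271135 × (14368/98.913) = 0.394.

0.394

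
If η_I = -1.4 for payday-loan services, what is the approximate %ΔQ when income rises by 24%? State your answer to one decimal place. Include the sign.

%ΔQ ≈ η × %ΔI = -1.4 × 24% = -33.6%.

-33.6%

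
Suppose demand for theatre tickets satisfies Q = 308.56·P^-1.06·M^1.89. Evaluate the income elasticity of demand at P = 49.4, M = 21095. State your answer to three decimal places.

1.890

For a multiplicative demand Q = A·P^α·M^β, the income elasticity is β everywhere.
Here β = 1.89, so η = 1.890.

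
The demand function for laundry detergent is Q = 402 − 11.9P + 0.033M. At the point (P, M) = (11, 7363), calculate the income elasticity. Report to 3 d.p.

0.473

At P = 11, M = 7363: Q = 514.079.
Holding P constant, ∂Q/∂M = 0.033.
η_M = (∂Q/∂M)·(M/Q) = 0.033 × (7363/514.079) = 0.473.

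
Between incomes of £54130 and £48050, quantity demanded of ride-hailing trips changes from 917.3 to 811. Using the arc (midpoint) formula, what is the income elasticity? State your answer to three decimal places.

ΔQ = 811 − 917.3 = -106.3; midpoint Q̄ = (917.3 + 811)/2 = 864.15.
ΔI = 48050 − 54130 = -6080; midpoint Ī = (54130 + 48050)/2 = 51090.
η = (ΔQ/Q̄) ÷ (ΔI/Ī) = (-106.3/864.15) ÷ (-6080/51090) = 1.034.

1.034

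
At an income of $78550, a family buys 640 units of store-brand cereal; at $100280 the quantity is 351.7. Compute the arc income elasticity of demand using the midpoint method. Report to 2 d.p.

-2.39

ΔQ = 351.7 − 640 = -288.3; midpoint Q̄ = (640 + 351.7)/2 = 495.85.
ΔI = 100280 − 78550 = 21730; midpoint Ī = (78550 + 100280)/2 = 89415.
η = (ΔQ/Q̄) ÷ (ΔI/Ī) = (-288.3/495.85) ÷ (21730/89415) = -2.39.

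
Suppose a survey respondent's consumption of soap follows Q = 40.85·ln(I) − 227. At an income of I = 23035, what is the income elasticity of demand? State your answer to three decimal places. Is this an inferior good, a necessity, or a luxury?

0.223 (necessity)

At I = 23035: Q = 183.329.
dQ/dI = 40.85/I = 0.00177339 at this income.
η = (dQ/dI)·(I/Q) = 0.00177339 × (23035/183.329) = 0.223.
Since 0 < η < 1, the good is a necessity.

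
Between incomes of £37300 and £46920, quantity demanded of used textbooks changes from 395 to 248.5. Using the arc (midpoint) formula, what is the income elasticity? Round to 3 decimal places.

-1.993

ΔQ = 248.5 − 395 = -146.5; midpoint Q̄ = (395 + 248.5)/2 = 321.75.
ΔI = 46920 − 37300 = 9620; midpoint Ī = (37300 + 46920)/2 = 42110.
η = (ΔQ/Q̄) ÷ (ΔI/Ī) = (-146.5/321.75) ÷ (9620/42110) = -1.993.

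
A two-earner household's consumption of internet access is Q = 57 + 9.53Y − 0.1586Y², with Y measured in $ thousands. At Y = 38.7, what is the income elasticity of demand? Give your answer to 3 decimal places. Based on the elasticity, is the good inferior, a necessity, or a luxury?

-0.564 (inferior good)

At Y = 38.7: Q = 188.2774.
dQ/dY = 9.53 − 0.3172Y = -2.74564.
η = (dQ/dY)·(Y/Q) = -2.74564 × (38.7/188.2774) = -0.564.
η < 0 ⇒ inferior good.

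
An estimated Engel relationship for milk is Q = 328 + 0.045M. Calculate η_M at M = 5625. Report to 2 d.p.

0.44

At M = 5625: Q = 581.125.
dQ/dM = 0.045.
η = (dQ/dM)·(M/Q) = 0.045 × (5625/581.125) = 0.44.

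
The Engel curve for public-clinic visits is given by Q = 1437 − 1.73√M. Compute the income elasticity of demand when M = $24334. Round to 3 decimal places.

At M = 24334: Q = 1167.131.
dQ/dM = -1.73/(2√M) = -0.0055451 at this income.
η = (dQ/dM)·(M/Q) = -0.0055451 × (24334/1167.131) = -0.116.

-0.116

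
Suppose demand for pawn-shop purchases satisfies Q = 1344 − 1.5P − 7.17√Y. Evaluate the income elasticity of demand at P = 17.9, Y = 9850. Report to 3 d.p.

-0.588

At P = 17.9, Y = 9850: Q = 605.548.
Holding P constant, ∂Q/∂Y = -7.17/(2√Y) = -0.0361219.
η_Y = (∂Q/∂Y)·(Y/Q) = -0.0361219 × (9850/605.548) = -0.588.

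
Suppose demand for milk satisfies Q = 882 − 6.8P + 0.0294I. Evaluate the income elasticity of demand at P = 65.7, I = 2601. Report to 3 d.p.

0.149

At P = 65.7, I = 2601: Q = 511.709.
Holding P constant, ∂Q/∂I = 0.0294.
η_I = (∂Q/∂I)·(I/Q) = 0.0294 × (2601/511.709) = 0.149.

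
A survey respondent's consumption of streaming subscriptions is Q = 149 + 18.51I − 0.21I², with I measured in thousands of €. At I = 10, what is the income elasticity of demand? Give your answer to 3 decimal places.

0.457

At I = 10: Q = 313.1000.
dQ/dI = 18.51 − 0.42I = 14.31000.
η = (dQ/dI)·(I/Q) = 14.31000 × (10/313.1000) = 0.457.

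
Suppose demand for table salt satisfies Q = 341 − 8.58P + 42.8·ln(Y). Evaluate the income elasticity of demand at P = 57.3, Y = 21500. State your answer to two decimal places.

0.15

At P = 57.3, Y = 21500: Q = 276.331.
Holding P constant, ∂Q/∂Y = 42.8/Y = 0.0019907.
η_Y = (∂Q/∂Y)·(Y/Q) = 0.0019907 × (21500/276.331) = 0.15.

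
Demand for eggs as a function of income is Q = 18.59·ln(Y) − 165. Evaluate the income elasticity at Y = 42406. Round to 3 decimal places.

At Y = 42406: Q = 33.077.
dQ/dY = 18.59/Y = 0.000438381 at this income.
η = (dQ/dY)·(Y/Q) = 0.000438381 × (42406/33.077) = 0.562.

0.562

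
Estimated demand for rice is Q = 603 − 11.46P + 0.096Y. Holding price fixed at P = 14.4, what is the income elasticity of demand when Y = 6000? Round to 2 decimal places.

At P = 14.4, Y = 6000: Q = 1013.976.
Holding P constant, ∂Q/∂Y = 0.096.
η_Y = (∂Q/∂Y)·(Y/Q) = 0.096 × (6000/1013.976) = 0.57.

0.57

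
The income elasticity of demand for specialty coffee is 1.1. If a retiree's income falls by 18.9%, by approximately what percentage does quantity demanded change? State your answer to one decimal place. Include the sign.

%ΔQ ≈ η × %ΔI = 1.1 × (-18.9%) = -20.8%.

-20.8%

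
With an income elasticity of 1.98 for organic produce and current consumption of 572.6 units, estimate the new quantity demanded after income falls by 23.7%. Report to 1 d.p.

303.9

%ΔQ ≈ η × %ΔI = 1.98 × (-23.7%) = -46.926%.
New Q ≈ 572.6 × (1 − 0.46926) = 303.9.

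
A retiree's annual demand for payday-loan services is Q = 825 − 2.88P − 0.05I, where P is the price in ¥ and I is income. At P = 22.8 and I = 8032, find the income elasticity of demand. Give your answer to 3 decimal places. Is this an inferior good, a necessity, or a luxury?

-1.123 (inferior good)

At P = 22.8, I = 8032: Q = 357.736.
Holding P constant, ∂Q/∂I = −0.05.
η_I = (∂Q/∂I)·(I/Q) = -0.05 × (8032/357.736) = -1.123.
Since η < 0, this is an inferior good.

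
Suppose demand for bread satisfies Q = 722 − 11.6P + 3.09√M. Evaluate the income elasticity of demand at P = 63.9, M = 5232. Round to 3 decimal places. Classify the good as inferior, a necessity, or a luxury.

0.547 (necessity)

At P = 63.9, M = 5232: Q = 204.268.
Holding P constant, ∂Q/∂M = 3.09/(2√M) = 0.0213597.
η_M = (∂Q/∂M)·(M/Q) = 0.0213597 × (5232/204.268) = 0.547.
Since 0 < η < 1, this is a necessity.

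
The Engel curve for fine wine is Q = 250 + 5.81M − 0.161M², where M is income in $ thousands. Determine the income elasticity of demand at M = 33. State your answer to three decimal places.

At M = 33: Q = 266.4010.
dQ/dM = 5.81 − 0.322M = -4.81600.
η = (dQ/dM)·(M/Q) = -4.81600 × (33/266.4010) = -0.597.

-0.597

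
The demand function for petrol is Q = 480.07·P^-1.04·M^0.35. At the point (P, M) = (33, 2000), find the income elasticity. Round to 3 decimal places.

For a multiplicative demand Q = A·P^α·M^β, the income elasticity is β everywhere.
Here β = 0.35, so η = 0.350.

0.350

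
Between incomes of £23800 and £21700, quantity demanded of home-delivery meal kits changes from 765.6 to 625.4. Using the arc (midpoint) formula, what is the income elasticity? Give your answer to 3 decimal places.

ΔQ = 625.4 − 765.6 = -140.2; midpoint Q̄ = (765.6 + 625.4)/2 = 695.5.
ΔI = 21700 − 23800 = -2100; midpoint Ī = (23800 + 21700)/2 = 22750.
η = (ΔQ/Q̄) ÷ (ΔI/Ī) = (-140.2/695.5) ÷ (-2100/22750) = 2.184.

2.184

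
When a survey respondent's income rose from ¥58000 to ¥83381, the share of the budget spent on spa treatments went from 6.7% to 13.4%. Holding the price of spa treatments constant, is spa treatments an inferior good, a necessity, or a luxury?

luxury

The budget share rises as income rises, so η > 1.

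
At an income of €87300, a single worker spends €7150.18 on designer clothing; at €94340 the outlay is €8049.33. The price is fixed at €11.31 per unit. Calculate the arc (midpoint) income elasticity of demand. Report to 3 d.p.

1.526

With a constant price, Q₁ = 7150.18/11.31 = 632.200 and Q₂ = 8049.33/11.31 = 711.700 (equivalently, work directly with expenditure since P cancels).
Midpoint %ΔQ = (8049.33 − 7150.18)/7599.76 = 0.11831; midpoint %ΔI = (94340 − 87300)/90820 = 0.07752.
η = 0.11831 / 0.07752 = 1.526.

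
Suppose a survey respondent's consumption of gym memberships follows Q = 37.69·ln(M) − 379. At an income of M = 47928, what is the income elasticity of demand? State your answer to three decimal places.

1.386

At M = 47928: Q = 27.202.
dQ/dM = 37.69/M = 0.000786388 at this income.
η = (dQ/dM)·(M/Q) = 0.000786388 × (47928/27.202) = 1.386.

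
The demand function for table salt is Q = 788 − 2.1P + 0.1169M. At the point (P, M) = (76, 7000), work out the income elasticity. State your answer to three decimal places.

At P = 76, M = 7000: Q = 1446.700.
Holding P constant, ∂Q/∂M = 0.1169.
η_M = (∂Q/∂M)·(M/Q) = 0.1169 × (7000/1446.700) = 0.566.

0.566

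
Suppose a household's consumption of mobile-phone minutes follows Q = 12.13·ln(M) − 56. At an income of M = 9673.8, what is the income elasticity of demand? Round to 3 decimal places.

At M = 9673.8: Q = 55.319.
dQ/dM = 12.13/M = 0.0012539 at this income.
η = (dQ/dM)·(M/Q) = 0.0012539 × (9673.8/55.319) = 0.219.

0.219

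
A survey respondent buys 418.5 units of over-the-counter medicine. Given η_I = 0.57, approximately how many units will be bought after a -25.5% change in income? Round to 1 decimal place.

357.7

%ΔQ ≈ η × %ΔI = 0.57 × (-25.5%) = -14.535%.
New Q ≈ 418.5 × (1 − 0.14535) = 357.7.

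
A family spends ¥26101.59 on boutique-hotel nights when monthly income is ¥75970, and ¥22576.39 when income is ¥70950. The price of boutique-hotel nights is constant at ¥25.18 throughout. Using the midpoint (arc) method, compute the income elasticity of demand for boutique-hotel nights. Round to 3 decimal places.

With a constant price, Q₁ = 26101.59/25.18 = 1036.600 and Q₂ = 22576.39/25.18 = 896.600 (equivalently, work directly with expenditure since P cancels).
Midpoint %ΔQ = (22576.39 − 26101.59)/24338.99 = -0.14484; midpoint %ΔI = (70950 − 75970)/73460 = -0.06834.
η = -0.14484 / -0.06834 = 2.119.

2.119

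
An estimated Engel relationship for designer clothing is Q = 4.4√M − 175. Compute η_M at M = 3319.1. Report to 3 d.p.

1.615

At M = 3319.1: Q = 78.491.
dQ/dM = 4.4/(2√M) = 0.0381867 at this income.
η = (dQ/dM)·(M/Q) = 0.0381867 × (3319.1/78.491) = 1.615.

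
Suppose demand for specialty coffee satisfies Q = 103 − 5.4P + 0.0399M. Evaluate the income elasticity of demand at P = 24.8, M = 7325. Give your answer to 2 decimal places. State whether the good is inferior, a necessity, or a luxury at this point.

At P = 24.8, M = 7325: Q = 261.347.
Holding P constant, ∂Q/∂M = 0.0399.
η_M = (∂Q/∂M)·(M/Q) = 0.0399 × (7325/261.347) = 1.12.
Since η > 1, this is a luxury.

1.12 (luxury)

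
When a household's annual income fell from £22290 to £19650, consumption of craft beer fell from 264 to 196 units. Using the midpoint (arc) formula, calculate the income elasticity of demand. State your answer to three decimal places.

ΔQ = 196 − 264 = -68; midpoint Q̄ = (264 + 196)/2 = 230.
ΔI = 19650 − 22290 = -2640; midpoint Ī = (22290 + 19650)/2 = 20970.
η = (ΔQ/Q̄) ÷ (ΔI/Ī) = (-68/230) ÷ (-2640/20970) = 2.348.

2.348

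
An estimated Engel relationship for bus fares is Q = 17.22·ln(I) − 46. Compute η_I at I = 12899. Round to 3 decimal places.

At I = 12899: Q = 116.986.
dQ/dI = 17.22/I = 0.00133499 at this income.
η = (dQ/dI)·(I/Q) = 0.00133499 × (12899/116.986) = 0.147.

0.147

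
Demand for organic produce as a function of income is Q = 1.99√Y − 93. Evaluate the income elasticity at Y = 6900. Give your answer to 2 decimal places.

1.14

At Y = 6900: Q = 72.302.
dQ/dY = 1.99/(2√Y) = 0.0119784 at this income.
η = (dQ/dY)·(Y/Q) = 0.0119784 × (6900/72.302) = 1.14.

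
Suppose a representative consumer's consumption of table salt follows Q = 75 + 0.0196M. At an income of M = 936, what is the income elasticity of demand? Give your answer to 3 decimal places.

At M = 936: Q = 93.346.
dQ/dM = 0.0196.
η = (dQ/dM)·(M/Q) = 0.0196 × (936/93.346) = 0.197.

0.197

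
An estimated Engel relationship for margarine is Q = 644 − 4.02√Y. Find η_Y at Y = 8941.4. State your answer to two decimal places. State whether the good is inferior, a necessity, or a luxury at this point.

At Y = 8941.4: Q = 263.873.
dQ/dY = -4.02/(2√Y) = -0.0212566 at this income.
η = (dQ/dY)·(Y/Q) = -0.0212566 × (8941.4/263.873) = -0.72.
Since η < 0, the good is an inferior good.

-0.72 (inferior good)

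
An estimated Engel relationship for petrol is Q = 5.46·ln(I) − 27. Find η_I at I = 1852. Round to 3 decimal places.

At I = 1852: Q = 14.081.
dQ/dI = 5.46/I = 0.00294816 at this income.
η = (dQ/dI)·(I/Q) = 0.00294816 × (1852/14.081) = 0.388.

0.388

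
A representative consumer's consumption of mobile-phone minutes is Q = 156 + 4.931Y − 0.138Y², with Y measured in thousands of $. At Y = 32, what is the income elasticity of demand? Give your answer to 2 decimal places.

At Y = 32: Q = 172.4800.
dQ/dY = 4.931 − 0.276Y = -3.90100.
η = (dQ/dY)·(Y/Q) = -3.90100 × (32/172.4800) = -0.72.

-0.72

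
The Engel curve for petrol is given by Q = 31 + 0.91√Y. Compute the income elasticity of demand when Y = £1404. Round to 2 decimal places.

At Y = 1404: Q = 65.098.
dQ/dY = 0.91/(2√Y) = 0.0121431 at this income.
η = (dQ/dY)·(Y/Q) = 0.0121431 × (1404/65.098) = 0.26.

0.26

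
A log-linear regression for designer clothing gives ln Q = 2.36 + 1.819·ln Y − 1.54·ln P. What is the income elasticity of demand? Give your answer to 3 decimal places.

1.819

In a log-linear demand, the coefficient on ln Y is the income elasticity.
So η = 1.819.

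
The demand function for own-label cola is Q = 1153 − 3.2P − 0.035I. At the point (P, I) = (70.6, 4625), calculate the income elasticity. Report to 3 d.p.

-0.212

At P = 70.6, I = 4625: Q = 765.205.
Holding P constant, ∂Q/∂I = −0.035.
η_I = (∂Q/∂I)·(I/Q) = -0.035 × (4625/765.205) = -0.212.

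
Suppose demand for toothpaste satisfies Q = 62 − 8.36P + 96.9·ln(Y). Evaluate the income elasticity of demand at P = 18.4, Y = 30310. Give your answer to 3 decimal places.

0.107

At P = 18.4, Y = 30310: Q = 908.110.
Holding P constant, ∂Q/∂Y = 96.9/Y = 0.00319696.
η_Y = (∂Q/∂Y)·(Y/Q) = 0.00319696 × (30310/908.110) = 0.107.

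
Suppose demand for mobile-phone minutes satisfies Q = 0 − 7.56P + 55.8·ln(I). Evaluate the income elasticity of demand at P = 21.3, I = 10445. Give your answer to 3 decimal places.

At P = 21.3, I = 10445: Q = 355.338.
Holding P constant, ∂Q/∂I = 55.8/I = 0.00534227.
η_I = (∂Q/∂I)·(I/Q) = 0.00534227 × (10445/355.338) = 0.157.

0.157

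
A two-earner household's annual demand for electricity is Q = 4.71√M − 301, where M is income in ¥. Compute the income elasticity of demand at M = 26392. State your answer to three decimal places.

At M = 26392: Q = 464.168.
dQ/dM = 4.71/(2√M) = 0.0144962 at this income.
η = (dQ/dM)·(M/Q) = 0.0144962 × (26392/464.168) = 0.824.

0.824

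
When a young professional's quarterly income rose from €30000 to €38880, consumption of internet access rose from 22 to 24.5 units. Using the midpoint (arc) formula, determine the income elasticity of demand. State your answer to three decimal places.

0.417

ΔQ = 24.5 − 22 = 2.5; midpoint Q̄ = (22 + 24.5)/2 = 23.25.
ΔI = 38880 − 30000 = 8880; midpoint Ī = (30000 + 38880)/2 = 34440.
η = (ΔQ/Q̄) ÷ (ΔI/Ī) = (2.5/23.25) ÷ (8880/34440) = 0.417.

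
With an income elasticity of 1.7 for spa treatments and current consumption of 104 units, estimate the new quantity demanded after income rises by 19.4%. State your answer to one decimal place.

138.3

%ΔQ ≈ η × %ΔI = 1.7 × 19.4% = 32.98%.
New Q ≈ 104 × (1 + 0.3298) = 138.3.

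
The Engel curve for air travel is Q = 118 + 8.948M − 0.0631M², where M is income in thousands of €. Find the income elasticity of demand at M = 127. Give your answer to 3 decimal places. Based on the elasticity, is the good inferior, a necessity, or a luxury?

At M = 127: Q = 236.6561.
dQ/dM = 8.948 − 0.1262M = -7.07940.
η = (dQ/dM)·(M/Q) = -7.07940 × (127/236.6561) = -3.799.
η < 0 ⇒ inferior good.

-3.799 (inferior good)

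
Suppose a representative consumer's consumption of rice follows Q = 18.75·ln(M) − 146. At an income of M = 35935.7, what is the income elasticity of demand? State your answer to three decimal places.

0.370

At M = 35935.7: Q = 50.678.
dQ/dM = 18.75/M = 0.000521765 at this income.
η = (dQ/dM)·(M/Q) = 0.000521765 × (35935.7/50.678) = 0.370.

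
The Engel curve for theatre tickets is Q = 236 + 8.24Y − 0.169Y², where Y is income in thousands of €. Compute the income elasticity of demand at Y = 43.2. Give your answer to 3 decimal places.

-0.994

At Y = 43.2: Q = 276.5734.
dQ/dY = 8.24 − 0.338Y = -6.36160.
η = (dQ/dY)·(Y/Q) = -6.36160 × (43.2/276.5734) = -0.994.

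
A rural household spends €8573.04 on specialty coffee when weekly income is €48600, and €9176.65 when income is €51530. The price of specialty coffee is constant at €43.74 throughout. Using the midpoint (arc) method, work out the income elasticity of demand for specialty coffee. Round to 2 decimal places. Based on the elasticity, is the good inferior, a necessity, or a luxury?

With a constant price, Q₁ = 8573.04/43.74 = 196.000 and Q₂ = 9176.65/43.74 = 209.800 (equivalently, work directly with expenditure since P cancels).
Midpoint %ΔQ = (9176.65 − 8573.04)/8874.85 = 0.06801; midpoint %ΔI = (51530 − 48600)/50065 = 0.05852.
η = 0.06801 / 0.05852 = 1.16.
η > 1 ⇒ luxury.

1.16 (luxury)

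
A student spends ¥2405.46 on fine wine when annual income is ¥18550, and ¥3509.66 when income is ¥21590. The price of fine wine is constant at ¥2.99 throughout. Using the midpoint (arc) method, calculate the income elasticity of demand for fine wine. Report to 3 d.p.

With a constant price, Q₁ = 2405.46/2.99 = 804.502 and Q₂ = 3509.66/2.99 = 1173.799 (equivalently, work directly with expenditure since P cancels).
Midpoint %ΔQ = (3509.66 − 2405.46)/2957.56 = 0.37335; midpoint %ΔI = (21590 − 18550)/20070 = 0.15147.
η = 0.37335 / 0.15147 = 2.465.

2.465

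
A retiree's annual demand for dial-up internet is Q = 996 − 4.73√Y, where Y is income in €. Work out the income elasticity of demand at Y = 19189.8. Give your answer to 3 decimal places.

-0.961

At Y = 19189.8: Q = 340.766.
dQ/dY = -4.73/(2√Y) = -0.0170725 at this income.
η = (dQ/dY)·(Y/Q) = -0.0170725 × (19189.8/340.766) = -0.961.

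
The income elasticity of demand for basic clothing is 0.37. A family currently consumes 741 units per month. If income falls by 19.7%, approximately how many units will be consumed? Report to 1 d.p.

687.0

%ΔQ ≈ η × %ΔI = 0.37 × (-19.7%) = -7.289%.
New Q ≈ 741 × (1 − 0.07289) = 687.0.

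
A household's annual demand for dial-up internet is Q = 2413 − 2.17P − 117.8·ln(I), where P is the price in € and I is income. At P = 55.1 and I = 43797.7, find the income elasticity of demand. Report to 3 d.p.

At P = 55.1, I = 43797.7: Q = 1034.465.
Holding P constant, ∂Q/∂I = -117.8/I = -0.00268964.
η_I = (∂Q/∂I)·(I/Q) = -0.00268964 × (43797.7/1034.465) = -0.114.

-0.114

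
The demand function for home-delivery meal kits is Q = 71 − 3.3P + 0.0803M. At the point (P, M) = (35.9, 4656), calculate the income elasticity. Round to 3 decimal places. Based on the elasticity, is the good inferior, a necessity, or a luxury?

At P = 35.9, M = 4656: Q = 326.407.
Holding P constant, ∂Q/∂M = 0.0803.
η_M = (∂Q/∂M)·(M/Q) = 0.0803 × (4656/326.407) = 1.145.
Since η > 1, this is a luxury.

1.145 (luxury)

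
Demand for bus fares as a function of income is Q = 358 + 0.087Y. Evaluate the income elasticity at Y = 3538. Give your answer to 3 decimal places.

At Y = 3538: Q = 665.806.
dQ/dY = 0.087.
η = (dQ/dY)·(Y/Q) = 0.087 × (3538/665.806) = 0.462.

0.462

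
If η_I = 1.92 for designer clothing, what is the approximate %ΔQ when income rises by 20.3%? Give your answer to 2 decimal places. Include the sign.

38.98%

%ΔQ ≈ η × %ΔI = 1.92 × 20.3% = 38.98%.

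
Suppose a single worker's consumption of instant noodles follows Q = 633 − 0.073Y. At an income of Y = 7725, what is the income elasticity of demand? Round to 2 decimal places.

-8.16

At Y = 7725: Q = 69.075.
dQ/dY = −0.073.
η = (dQ/dY)·(Y/Q) = -0.073 × (7725/69.075) = -8.16.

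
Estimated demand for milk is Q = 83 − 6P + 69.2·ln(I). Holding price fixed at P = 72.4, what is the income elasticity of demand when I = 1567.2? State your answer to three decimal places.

0.439

At P = 72.4, I = 1567.2: Q = 157.708.
Holding P constant, ∂Q/∂I = 69.2/I = 0.0441552.
η_I = (∂Q/∂I)·(I/Q) = 0.0441552 × (1567.2/157.708) = 0.439.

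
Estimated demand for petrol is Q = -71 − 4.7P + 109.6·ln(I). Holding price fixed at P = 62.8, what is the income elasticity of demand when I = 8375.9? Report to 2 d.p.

At P = 62.8, I = 8375.9: Q = 623.869.
Holding P constant, ∂Q/∂I = 109.6/I = 0.0130852.
η_I = (∂Q/∂I)·(I/Q) = 0.0130852 × (8375.9/623.869) = 0.18.

0.18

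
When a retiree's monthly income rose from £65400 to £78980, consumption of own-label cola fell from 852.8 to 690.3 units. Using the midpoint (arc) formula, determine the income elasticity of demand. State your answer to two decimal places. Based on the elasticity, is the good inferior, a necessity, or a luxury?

-1.12 (inferior good)

ΔQ = 690.3 − 852.8 = -162.5; midpoint Q̄ = (852.8 + 690.3)/2 = 771.55.
ΔI = 78980 − 65400 = 13580; midpoint Ī = (65400 + 78980)/2 = 72190.
η = (ΔQ/Q̄) ÷ (ΔI/Ī) = (-162.5/771.55) ÷ (13580/72190) = -1.12.
η < 0 ⇒ inferior good.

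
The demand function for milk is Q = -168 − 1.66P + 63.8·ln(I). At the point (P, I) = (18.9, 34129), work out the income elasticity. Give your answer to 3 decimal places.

0.137

At P = 18.9, I = 34129: Q = 466.564.
Holding P constant, ∂Q/∂I = 63.8/I = 0.00186938.
η_I = (∂Q/∂I)·(I/Q) = 0.00186938 × (34129/466.564) = 0.137.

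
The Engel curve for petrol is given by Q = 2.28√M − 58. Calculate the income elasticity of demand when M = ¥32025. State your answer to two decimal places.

0.58

At M = 32025: Q = 350.018.
dQ/dM = 2.28/(2√M) = 0.00637031 at this income.
η = (dQ/dM)·(M/Q) = 0.00637031 × (32025/350.018) = 0.58.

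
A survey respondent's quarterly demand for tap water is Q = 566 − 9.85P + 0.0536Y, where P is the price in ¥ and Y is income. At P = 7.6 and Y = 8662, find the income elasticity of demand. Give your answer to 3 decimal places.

At P = 7.6, Y = 8662: Q = 955.423.
Holding P constant, ∂Q/∂Y = 0.0536.
η_Y = (∂Q/∂Y)·(Y/Q) = 0.0536 × (8662/955.423) = 0.486.

0.486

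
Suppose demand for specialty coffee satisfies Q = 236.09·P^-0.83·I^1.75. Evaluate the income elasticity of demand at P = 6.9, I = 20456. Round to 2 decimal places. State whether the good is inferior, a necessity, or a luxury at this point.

For a multiplicative demand Q = A·P^α·I^β, the income elasticity is β everywhere.
Here β = 1.75, so η = 1.75.
Since η > 1, this is a luxury.

1.75 (luxury)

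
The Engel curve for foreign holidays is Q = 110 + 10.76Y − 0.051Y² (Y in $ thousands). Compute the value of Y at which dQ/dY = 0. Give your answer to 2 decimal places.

dQ/dY = 10.76 − 0.102Y.
The good is inferior where dQ/dY < 0. Setting dQ/dY = 0 gives Y = 10.76 / 0.102 = 105.49.

105.49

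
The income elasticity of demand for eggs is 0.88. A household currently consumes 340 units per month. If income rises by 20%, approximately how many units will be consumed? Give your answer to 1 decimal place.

399.8

%ΔQ ≈ η × %ΔI = 0.88 × 20% = 17.6%.
New Q ≈ 340 × (1 + 0.176) = 399.8.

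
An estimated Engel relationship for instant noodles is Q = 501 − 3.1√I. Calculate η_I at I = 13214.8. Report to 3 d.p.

At I = 13214.8: Q = 144.638.
dQ/dI = -3.1/(2√I) = -0.0134835 at this income.
η = (dQ/dI)·(I/Q) = -0.0134835 × (13214.8/144.638) = -1.232.

-1.232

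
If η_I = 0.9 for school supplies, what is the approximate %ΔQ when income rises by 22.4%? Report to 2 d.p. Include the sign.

%ΔQ ≈ η × %ΔI = 0.9 × 22.4% = 20.16%.

20.16%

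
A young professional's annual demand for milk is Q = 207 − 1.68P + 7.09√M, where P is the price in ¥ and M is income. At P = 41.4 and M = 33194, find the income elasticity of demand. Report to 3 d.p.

At P = 41.4, M = 33194: Q = 1429.191.
Holding P constant, ∂Q/∂M = 7.09/(2√M) = 0.0194575.
η_M = (∂Q/∂M)·(M/Q) = 0.0194575 × (33194/1429.191) = 0.452.

0.452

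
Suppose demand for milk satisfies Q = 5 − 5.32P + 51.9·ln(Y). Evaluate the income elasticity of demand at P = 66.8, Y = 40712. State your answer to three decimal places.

0.259

At P = 66.8, Y = 40712: Q = 200.505.
Holding P constant, ∂Q/∂Y = 51.9/Y = 0.00127481.
η_Y = (∂Q/∂Y)·(Y/Q) = 0.00127481 × (40712/200.505) = 0.259.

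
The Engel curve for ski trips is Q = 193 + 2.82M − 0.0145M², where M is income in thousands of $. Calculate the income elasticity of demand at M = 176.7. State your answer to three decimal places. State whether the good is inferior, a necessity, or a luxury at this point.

-1.707 (inferior good)

At M = 176.7: Q = 238.5621.
dQ/dM = 2.82 − 0.029M = -2.30430.
η = (dQ/dM)·(M/Q) = -2.30430 × (176.7/238.5621) = -1.707.
η < 0 ⇒ inferior good.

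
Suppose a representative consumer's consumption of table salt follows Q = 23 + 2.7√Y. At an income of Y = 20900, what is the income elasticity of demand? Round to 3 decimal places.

0.472

At Y = 20900: Q = 413.334.
dQ/dY = 2.7/(2√Y) = 0.00933815 at this income.
η = (dQ/dY)·(Y/Q) = 0.00933815 × (20900/413.334) = 0.472.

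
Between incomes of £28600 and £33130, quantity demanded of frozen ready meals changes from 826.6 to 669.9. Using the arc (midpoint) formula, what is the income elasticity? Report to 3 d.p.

ΔQ = 669.9 − 826.6 = -156.7; midpoint Q̄ = (826.6 + 669.9)/2 = 748.25.
ΔI = 33130 − 28600 = 4530; midpoint Ī = (28600 + 33130)/2 = 30865.
η = (ΔQ/Q̄) ÷ (ΔI/Ī) = (-156.7/748.25) ÷ (4530/30865) = -1.427.

-1.427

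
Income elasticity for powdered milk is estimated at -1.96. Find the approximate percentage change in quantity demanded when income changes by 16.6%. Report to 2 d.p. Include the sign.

-32.54%

%ΔQ ≈ η × %ΔI = -1.96 × 16.6% = -32.54%.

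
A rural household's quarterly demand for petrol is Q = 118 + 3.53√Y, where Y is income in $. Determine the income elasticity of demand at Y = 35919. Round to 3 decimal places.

0.425

At Y = 35919: Q = 787.016.
dQ/dY = 3.53/(2√Y) = 0.00931285 at this income.
η = (dQ/dY)·(Y/Q) = 0.00931285 × (35919/787.016) = 0.425.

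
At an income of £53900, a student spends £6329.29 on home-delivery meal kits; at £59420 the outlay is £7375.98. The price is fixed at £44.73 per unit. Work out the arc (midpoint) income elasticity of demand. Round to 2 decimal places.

1.57

With a constant price, Q₁ = 6329.29/44.73 = 141.500 and Q₂ = 7375.98/44.73 = 164.900 (equivalently, work directly with expenditure since P cancels).
Midpoint %ΔQ = (7375.98 − 6329.29)/6852.64 = 0.15274; midpoint %ΔI = (59420 − 53900)/56660 = 0.09742.
η = 0.15274 / 0.09742 = 1.57.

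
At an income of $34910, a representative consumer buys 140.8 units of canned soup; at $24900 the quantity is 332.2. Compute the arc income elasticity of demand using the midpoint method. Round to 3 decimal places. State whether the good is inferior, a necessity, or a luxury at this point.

-2.418 (inferior good)

ΔQ = 332.2 − 140.8 = 191.4; midpoint Q̄ = (140.8 + 332.2)/2 = 236.5.
ΔI = 24900 − 34910 = -10010; midpoint Ī = (34910 + 24900)/2 = 29905.
η = (ΔQ/Q̄) ÷ (ΔI/Ī) = (191.4/236.5) ÷ (-10010/29905) = -2.418.
η < 0 ⇒ inferior good.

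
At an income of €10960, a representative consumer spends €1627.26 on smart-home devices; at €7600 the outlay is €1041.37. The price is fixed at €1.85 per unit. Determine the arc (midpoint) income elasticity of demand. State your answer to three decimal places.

With a constant price, Q₁ = 1627.26/1.85 = 879.600 and Q₂ = 1041.37/1.85 = 562.903 (equivalently, work directly with expenditure since P cancels).
Midpoint %ΔQ = (1041.37 − 1627.26)/1334.32 = -0.43909; midpoint %ΔI = (7600 − 10960)/9280 = -0.36207.
η = -0.43909 / -0.36207 = 1.213.

1.213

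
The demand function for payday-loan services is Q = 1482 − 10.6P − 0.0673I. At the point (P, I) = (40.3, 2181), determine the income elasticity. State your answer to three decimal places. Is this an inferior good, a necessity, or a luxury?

At P = 40.3, I = 2181: Q = 908.039.
Holding P constant, ∂Q/∂I = −0.0673.
η_I = (∂Q/∂I)·(I/Q) = -0.0673 × (2181/908.039) = -0.162.
Since η < 0, this is an inferior good.

-0.162 (inferior good)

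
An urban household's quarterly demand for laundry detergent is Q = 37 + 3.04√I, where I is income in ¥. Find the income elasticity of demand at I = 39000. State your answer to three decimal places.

0.471

At I = 39000: Q = 637.352.
dQ/dI = 3.04/(2√I) = 0.00769682 at this income.
η = (dQ/dI)·(I/Q) = 0.00769682 × (39000/637.352) = 0.471.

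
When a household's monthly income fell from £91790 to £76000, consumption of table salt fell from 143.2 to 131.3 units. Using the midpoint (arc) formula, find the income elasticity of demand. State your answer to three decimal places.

0.461

ΔQ = 131.3 − 143.2 = -11.9; midpoint Q̄ = (143.2 + 131.3)/2 = 137.25.
ΔI = 76000 − 91790 = -15790; midpoint Ī = (91790 + 76000)/2 = 83895.
η = (ΔQ/Q̄) ÷ (ΔI/Ī) = (-11.9/137.25) ÷ (-15790/83895) = 0.461.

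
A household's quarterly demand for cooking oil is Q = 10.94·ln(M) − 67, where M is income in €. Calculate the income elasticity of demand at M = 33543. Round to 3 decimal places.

At M = 33543: Q = 47.001.
dQ/dM = 10.94/M = 0.000326149 at this income.
η = (dQ/dM)·(M/Q) = 0.000326149 × (33543/47.001) = 0.233.

0.233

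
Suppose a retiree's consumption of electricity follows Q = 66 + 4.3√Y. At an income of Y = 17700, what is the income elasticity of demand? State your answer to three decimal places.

0.448

At Y = 17700: Q = 638.078.
dQ/dY = 4.3/(2√Y) = 0.0161604 at this income.
η = (dQ/dY)·(Y/Q) = 0.0161604 × (17700/638.078) = 0.448.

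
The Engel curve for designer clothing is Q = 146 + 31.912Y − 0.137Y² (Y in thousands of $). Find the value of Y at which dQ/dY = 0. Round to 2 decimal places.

dQ/dY = 31.912 − 0.274Y.
The good is inferior where dQ/dY < 0. Setting dQ/dY = 0 gives Y = 31.912 / 0.274 = 116.47.

116.47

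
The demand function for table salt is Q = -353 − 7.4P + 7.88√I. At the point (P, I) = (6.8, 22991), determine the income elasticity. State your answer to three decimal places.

0.755

At P = 6.8, I = 22991: Q = 791.507.
Holding P constant, ∂Q/∂I = 7.88/(2√I) = 0.0259847.
η_I = (∂Q/∂I)·(I/Q) = 0.0259847 × (22991/791.507) = 0.755.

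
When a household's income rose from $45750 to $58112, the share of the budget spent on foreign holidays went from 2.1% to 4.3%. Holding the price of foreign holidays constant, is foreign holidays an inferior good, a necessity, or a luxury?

The budget share rises as income rises, so η > 1.

luxury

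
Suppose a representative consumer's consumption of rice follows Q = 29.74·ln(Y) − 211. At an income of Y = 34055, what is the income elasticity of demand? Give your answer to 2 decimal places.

0.30

At Y = 34055: Q = 99.359.
dQ/dY = 29.74/Y = 0.000873293 at this income.
η = (dQ/dY)·(Y/Q) = 0.000873293 × (34055/99.359) = 0.30.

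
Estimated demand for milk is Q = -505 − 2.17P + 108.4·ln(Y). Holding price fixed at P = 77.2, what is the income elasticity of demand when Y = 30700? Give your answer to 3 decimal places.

At P = 77.2, Y = 30700: Q = 447.467.
Holding P constant, ∂Q/∂Y = 108.4/Y = 0.00353094.
η_Y = (∂Q/∂Y)·(Y/Q) = 0.00353094 × (30700/447.467) = 0.242.

0.242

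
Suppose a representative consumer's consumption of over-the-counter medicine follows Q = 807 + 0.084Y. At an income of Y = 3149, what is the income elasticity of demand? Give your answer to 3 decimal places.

At Y = 3149: Q = 1071.516.
dQ/dY = 0.084.
η = (dQ/dY)·(Y/Q) = 0.084 × (3149/1071.516) = 0.247.

0.247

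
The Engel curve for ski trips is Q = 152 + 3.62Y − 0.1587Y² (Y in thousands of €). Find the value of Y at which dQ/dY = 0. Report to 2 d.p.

dQ/dY = 3.62 − 0.3174Y.
The good is inferior where dQ/dY < 0. Setting dQ/dY = 0 gives Y = 3.62 / 0.3174 = 11.41.

11.41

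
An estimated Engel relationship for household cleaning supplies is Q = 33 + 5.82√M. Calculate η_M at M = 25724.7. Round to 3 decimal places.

0.483

At M = 25724.7: Q = 966.465.
dQ/dM = 5.82/(2√M) = 0.0181434 at this income.
η = (dQ/dM)·(M/Q) = 0.0181434 × (25724.7/966.465) = 0.483.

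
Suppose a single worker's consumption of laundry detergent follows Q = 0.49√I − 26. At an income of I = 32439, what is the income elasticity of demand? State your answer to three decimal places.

0.709

At I = 32439: Q = 62.253.
dQ/dI = 0.49/(2√I) = 0.00136029 at this income.
η = (dQ/dI)·(I/Q) = 0.00136029 × (32439/62.253) = 0.709.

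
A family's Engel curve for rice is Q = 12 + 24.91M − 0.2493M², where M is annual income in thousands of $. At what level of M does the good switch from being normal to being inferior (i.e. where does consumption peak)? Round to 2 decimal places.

49.96

dQ/dM = 24.91 − 0.4986M.
The good is inferior where dQ/dM < 0. Setting dQ/dM = 0 gives M = 24.91 / 0.4986 = 49.96.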